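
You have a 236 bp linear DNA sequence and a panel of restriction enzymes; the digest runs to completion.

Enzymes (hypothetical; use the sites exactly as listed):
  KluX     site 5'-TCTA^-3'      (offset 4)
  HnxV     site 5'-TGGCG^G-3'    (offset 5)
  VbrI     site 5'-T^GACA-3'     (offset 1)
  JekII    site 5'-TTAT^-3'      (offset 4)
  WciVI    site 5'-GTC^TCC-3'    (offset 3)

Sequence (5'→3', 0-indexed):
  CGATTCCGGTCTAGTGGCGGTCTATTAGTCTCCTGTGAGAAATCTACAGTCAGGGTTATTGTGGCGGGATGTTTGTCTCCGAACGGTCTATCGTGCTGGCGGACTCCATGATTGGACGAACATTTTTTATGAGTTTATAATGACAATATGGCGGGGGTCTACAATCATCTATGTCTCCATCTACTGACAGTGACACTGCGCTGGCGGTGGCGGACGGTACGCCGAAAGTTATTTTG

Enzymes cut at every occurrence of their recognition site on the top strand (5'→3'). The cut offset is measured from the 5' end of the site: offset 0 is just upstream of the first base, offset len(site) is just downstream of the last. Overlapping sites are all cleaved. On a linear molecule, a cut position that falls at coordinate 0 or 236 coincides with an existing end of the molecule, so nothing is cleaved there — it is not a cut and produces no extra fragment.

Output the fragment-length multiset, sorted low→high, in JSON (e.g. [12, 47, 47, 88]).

[2,3,4,4,5,6,6,6,6,7,8,8,8,10,11,11,12,13,13,13,15,16,20,29]

Per-enzyme occurrences:
  KluX (TCTA, off=4): starts [9, 20, 42, 86, 157, 167, 179] → cuts [13, 24, 46, 90, 161, 171, 183]
  HnxV (TGGCGG, off=5): starts [14, 61, 96, 148, 201, 207] → cuts [19, 66, 101, 153, 206, 212]
  VbrI (TGACA, off=1): starts [140, 184, 190] → cuts [141, 185, 191]
  JekII (TTAT, off=4): starts [55, 126, 134, 228] → cuts [59, 130, 138, 232]
  WciVI (GTCTCC, off=3): starts [27, 74, 172] → cuts [30, 77, 175]

Pooled cuts: [13, 19, 24, 30, 46, 59, 66, 77, 90, 101, 130, 138, 141, 153, 161, 171, 175, 183, 185, 191, 206, 212, 232]

Fragments:
  [0,13): 13 bp
  [13,19): 6 bp
  [19,24): 5 bp
  [24,30): 6 bp
  [30,46): 16 bp
  [46,59): 13 bp
  [59,66): 7 bp
  [66,77): 11 bp
  [77,90): 13 bp
  [90,101): 11 bp
  [101,130): 29 bp
  [130,138): 8 bp
  [138,141): 3 bp
  [141,153): 12 bp
  [153,161): 8 bp
  [161,171): 10 bp
  [171,175): 4 bp
  [175,183): 8 bp
  [183,185): 2 bp
  [185,191): 6 bp
  [191,206): 15 bp
  [206,212): 6 bp
  [212,232): 20 bp
  [232,236): 4 bp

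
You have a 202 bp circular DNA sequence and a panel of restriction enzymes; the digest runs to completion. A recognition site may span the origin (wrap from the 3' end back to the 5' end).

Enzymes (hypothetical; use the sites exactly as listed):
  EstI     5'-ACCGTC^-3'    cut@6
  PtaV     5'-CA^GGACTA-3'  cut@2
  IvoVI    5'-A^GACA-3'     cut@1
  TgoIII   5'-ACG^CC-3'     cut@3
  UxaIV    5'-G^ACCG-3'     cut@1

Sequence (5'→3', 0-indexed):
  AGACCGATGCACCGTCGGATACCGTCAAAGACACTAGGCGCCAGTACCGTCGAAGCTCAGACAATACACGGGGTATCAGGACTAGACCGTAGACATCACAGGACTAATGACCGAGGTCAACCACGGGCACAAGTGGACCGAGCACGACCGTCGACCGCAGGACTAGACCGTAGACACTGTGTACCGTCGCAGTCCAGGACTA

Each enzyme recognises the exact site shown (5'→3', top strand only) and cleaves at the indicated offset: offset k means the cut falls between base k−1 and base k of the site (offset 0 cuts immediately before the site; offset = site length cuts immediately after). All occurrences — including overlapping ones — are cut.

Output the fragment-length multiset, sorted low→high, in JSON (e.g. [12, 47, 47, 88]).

Per-enzyme occurrences:
  EstI (ACCGTC, off=6): starts [10, 20, 45, 146, 182] → cuts [16, 26, 51, 152, 188]
  PtaV (CAGGACTA, off=2): starts [76, 98, 157, 194] → cuts [78, 100, 159, 196]
  IvoVI (AGACA, off=1): starts [28, 58, 90, 171] → cuts [29, 59, 91, 172]
  TgoIII (ACGCC, off=3): no sites
  UxaIV (GACCG, off=1): starts [1, 84, 108, 135, 145, 152, 165] → cuts [2, 85, 109, 136, 146, 153, 166]

Pooled cuts: [2, 16, 26, 29, 51, 59, 78, 85, 91, 100, 109, 136, 146, 152, 153, 159, 166, 172, 188, 196]

Fragments:
  2→16: 14 bp
  16→26: 10 bp
  26→29: 3 bp
  29→51: 22 bp
  51→59: 8 bp
  59→78: 19 bp
  78→85: 7 bp
  85→91: 6 bp
  91→100: 9 bp
  100→109: 9 bp
  109→136: 27 bp
  136→146: 10 bp
  146→152: 6 bp
  152→153: 1 bp
  153→159: 6 bp
  159→166: 7 bp
  166→172: 6 bp
  172→188: 16 bp
  188→196: 8 bp
  196→2 (wrap): 202-196+2 = 8 bp

[1,3,6,6,6,6,7,7,8,8,8,9,9,10,10,14,16,19,22,27]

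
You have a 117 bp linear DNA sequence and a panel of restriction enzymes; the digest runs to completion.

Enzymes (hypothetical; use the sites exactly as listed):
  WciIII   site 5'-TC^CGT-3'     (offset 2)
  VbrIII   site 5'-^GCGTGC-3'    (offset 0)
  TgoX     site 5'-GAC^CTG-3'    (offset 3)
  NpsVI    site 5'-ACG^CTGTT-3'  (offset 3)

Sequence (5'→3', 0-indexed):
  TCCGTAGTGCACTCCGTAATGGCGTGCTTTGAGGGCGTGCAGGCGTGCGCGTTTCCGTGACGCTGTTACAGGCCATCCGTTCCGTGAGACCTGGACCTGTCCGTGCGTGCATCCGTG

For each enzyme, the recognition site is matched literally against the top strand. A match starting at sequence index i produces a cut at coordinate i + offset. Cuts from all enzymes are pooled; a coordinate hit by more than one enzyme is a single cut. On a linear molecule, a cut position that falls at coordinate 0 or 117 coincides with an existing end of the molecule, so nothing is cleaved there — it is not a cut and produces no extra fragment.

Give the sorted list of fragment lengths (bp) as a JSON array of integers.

Site scan:
  WciIII TCCGT/2: at [0, 12, 53, 75, 80, 99, 111] ⇒ [2, 14, 55, 77, 82, 101, 113]
  VbrIII GCGTGC/0: at [21, 34, 42, 104] ⇒ [21, 34, 42, 104]
  TgoX GACCTG/3: at [87, 93] ⇒ [90, 96]
  NpsVI ACGCTGTT/3: at [59] ⇒ [62]

Pooled cuts: [2, 14, 21, 34, 42, 55, 62, 77, 82, 90, 96, 101, 104, 113]

Fragments:
  [0,2): 2 bp
  [2,14): 12 bp
  [14,21): 7 bp
  [21,34): 13 bp
  [34,42): 8 bp
  [42,55): 13 bp
  [55,62): 7 bp
  [62,77): 15 bp
  [77,82): 5 bp
  [82,90): 8 bp
  [90,96): 6 bp
  [96,101): 5 bp
  [101,104): 3 bp
  [104,113): 9 bp
  [113,117): 4 bp

[2,3,4,5,5,6,7,7,8,8,9,12,13,13,15]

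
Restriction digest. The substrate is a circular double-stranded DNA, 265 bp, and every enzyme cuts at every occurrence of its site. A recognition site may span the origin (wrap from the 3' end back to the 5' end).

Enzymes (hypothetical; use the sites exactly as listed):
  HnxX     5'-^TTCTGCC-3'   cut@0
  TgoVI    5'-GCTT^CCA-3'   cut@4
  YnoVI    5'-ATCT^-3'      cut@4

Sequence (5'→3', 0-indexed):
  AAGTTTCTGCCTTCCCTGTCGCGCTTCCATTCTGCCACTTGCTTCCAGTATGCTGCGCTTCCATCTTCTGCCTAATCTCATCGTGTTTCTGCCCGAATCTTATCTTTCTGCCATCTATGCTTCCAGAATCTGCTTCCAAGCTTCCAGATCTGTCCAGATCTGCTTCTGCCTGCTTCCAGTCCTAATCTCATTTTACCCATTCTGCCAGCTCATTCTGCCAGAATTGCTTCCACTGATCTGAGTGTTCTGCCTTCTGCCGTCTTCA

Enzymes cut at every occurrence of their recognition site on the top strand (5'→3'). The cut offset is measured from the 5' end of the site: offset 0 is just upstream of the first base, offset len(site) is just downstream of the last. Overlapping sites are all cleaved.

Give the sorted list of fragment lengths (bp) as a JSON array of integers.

Scan for sites:
  HnxX (TTCTGCC, off=0): starts [4, 29, 65, 86, 105, 163, 199, 212, 244, 251] → cuts [4, 29, 65, 86, 105, 163, 199, 212, 244, 251]
  TgoVI (GCTTCCA, off=4): starts [22, 40, 56, 118, 131, 139, 171, 225] → cuts [26, 44, 60, 122, 135, 143, 175, 229]
  YnoVI (ATCT, off=4): starts [62, 74, 96, 101, 112, 127, 147, 157, 184, 235] → cuts [66, 78, 100, 105, 116, 131, 151, 161, 188, 239]

All cut coordinates (distinct, sorted): [4, 26, 29, 44, 60, 65, 66, 78, 86, 100, 105, 116, 122, 131, 135, 143, 151, 161, 163, 175, 188, 199, 212, 229, 239, 244, 251]

Fragment lengths:
  4→26: 22 bp
  26→29: 3 bp
  29→44: 15 bp
  44→60: 16 bp
  60→65: 5 bp
  65→66: 1 bp
  66→78: 12 bp
  78→86: 8 bp
  86→100: 14 bp
  100→105: 5 bp
  105→116: 11 bp
  116→122: 6 bp
  122→131: 9 bp
  131→135: 4 bp
  135→143: 8 bp
  143→151: 8 bp
  151→161: 10 bp
  161→163: 2 bp
  163→175: 12 bp
  175→188: 13 bp
  188→199: 11 bp
  199→212: 13 bp
  212→229: 17 bp
  229→239: 10 bp
  239→244: 5 bp
  244→251: 7 bp
  251→4 (wrap): 265-251+4 = 18 bp

[1,2,3,4,5,5,5,6,7,8,8,8,9,10,10,11,11,12,12,13,13,14,15,16,17,18,22]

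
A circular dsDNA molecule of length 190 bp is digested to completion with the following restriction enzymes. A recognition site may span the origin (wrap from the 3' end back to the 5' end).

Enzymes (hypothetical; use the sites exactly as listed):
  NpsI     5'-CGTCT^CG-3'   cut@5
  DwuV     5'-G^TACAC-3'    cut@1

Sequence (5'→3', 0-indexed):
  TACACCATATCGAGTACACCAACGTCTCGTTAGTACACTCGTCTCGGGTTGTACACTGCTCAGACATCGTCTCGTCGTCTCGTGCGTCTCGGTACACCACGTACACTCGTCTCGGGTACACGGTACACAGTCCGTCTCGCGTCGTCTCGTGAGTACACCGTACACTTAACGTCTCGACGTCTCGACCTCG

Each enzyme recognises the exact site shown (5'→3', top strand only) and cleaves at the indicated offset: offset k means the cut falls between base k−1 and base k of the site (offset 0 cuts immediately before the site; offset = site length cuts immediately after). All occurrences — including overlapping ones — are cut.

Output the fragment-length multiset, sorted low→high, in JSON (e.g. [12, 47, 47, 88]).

[3,4,6,6,7,7,7,8,8,8,9,9,10,11,11,13,14,14,14,21]

Scan for sites:
  NpsI (CGTCTCG, off=5): starts [22, 39, 67, 75, 84, 107, 132, 142, 169, 177] → cuts [27, 44, 72, 80, 89, 112, 137, 147, 174, 182]
  DwuV (GTACAC, off=1): starts [13, 32, 50, 91, 100, 115, 122, 152, 159, 189] → cuts [0, 14, 33, 51, 92, 101, 116, 123, 153, 160]

Pooled cuts: [0, 14, 27, 33, 44, 51, 72, 80, 89, 92, 101, 112, 116, 123, 137, 147, 153, 160, 174, 182]

Fragment lengths:
  0→14: 14 bp
  14→27: 13 bp
  27→33: 6 bp
  33→44: 11 bp
  44→51: 7 bp
  51→72: 21 bp
  72→80: 8 bp
  80→89: 9 bp
  89→92: 3 bp
  92→101: 9 bp
  101→112: 11 bp
  112→116: 4 bp
  116→123: 7 bp
  123→137: 14 bp
  137→147: 10 bp
  147→153: 6 bp
  153→160: 7 bp
  160→174: 14 bp
  174→182: 8 bp
  182→0 (wrap): 190-182+0 = 8 bp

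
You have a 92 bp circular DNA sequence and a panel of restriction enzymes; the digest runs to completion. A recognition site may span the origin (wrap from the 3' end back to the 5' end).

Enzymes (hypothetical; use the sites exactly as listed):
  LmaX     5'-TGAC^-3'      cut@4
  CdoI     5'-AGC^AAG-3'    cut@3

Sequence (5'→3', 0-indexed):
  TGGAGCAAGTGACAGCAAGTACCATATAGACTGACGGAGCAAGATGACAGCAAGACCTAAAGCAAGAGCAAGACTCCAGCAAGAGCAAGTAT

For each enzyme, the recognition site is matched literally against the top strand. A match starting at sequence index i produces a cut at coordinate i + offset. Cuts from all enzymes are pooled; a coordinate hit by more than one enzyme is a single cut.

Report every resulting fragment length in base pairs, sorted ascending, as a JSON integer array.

[3,3,5,6,6,7,8,11,12,12,19]

Scan for sites:
  LmaX (TGAC, off=4): starts [9, 31, 44] → cuts [13, 35, 48]
  CdoI (AGCAAG, off=3): starts [3, 13, 37, 48, 60, 66, 77, 83] → cuts [6, 16, 40, 51, 63, 69, 80, 86]

All cut coordinates (distinct, sorted): [6, 13, 16, 35, 40, 48, 51, 63, 69, 80, 86]

Fragments:
  6→13: 7 bp
  13→16: 3 bp
  16→35: 19 bp
  35→40: 5 bp
  40→48: 8 bp
  48→51: 3 bp
  51→63: 12 bp
  63→69: 6 bp
  69→80: 11 bp
  80→86: 6 bp
  86→6 (wrap): 92-86+6 = 12 bp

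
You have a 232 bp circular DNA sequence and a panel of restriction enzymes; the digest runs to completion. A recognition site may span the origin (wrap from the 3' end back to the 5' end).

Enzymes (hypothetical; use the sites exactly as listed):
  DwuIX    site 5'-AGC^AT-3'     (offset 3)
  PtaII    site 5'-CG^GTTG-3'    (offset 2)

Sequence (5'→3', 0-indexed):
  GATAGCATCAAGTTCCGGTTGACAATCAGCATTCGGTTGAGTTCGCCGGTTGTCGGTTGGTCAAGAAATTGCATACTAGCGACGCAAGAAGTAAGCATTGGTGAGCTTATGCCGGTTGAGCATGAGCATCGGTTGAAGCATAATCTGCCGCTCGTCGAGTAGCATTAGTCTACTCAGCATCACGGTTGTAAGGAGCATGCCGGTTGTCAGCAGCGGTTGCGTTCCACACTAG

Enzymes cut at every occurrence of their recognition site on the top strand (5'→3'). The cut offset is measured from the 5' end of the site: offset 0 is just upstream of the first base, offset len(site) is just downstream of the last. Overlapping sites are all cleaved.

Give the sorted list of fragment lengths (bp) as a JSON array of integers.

[4,5,6,6,6,7,7,8,11,12,13,13,13,15,18,23,24,41]

Per-enzyme occurrences:
  DwuIX AGCAT/3: at [3, 27, 93, 118, 124, 136, 160, 175, 193] ⇒ [6, 30, 96, 121, 127, 139, 163, 178, 196]
  PtaII CGGTTG/2: at [15, 33, 46, 53, 112, 129, 182, 200, 213] ⇒ [17, 35, 48, 55, 114, 131, 184, 202, 215]

All cut coordinates (distinct, sorted): [6, 17, 30, 35, 48, 55, 96, 114, 121, 127, 131, 139, 163, 178, 184, 196, 202, 215]

Fragment lengths:
  6→17: 11 bp
  17→30: 13 bp
  30→35: 5 bp
  35→48: 13 bp
  48→55: 7 bp
  55→96: 41 bp
  96→114: 18 bp
  114→121: 7 bp
  121→127: 6 bp
  127→131: 4 bp
  131→139: 8 bp
  139→163: 24 bp
  163→178: 15 bp
  178→184: 6 bp
  184→196: 12 bp
  196→202: 6 bp
  202→215: 13 bp
  215→6 (wrap): 232-215+6 = 23 bp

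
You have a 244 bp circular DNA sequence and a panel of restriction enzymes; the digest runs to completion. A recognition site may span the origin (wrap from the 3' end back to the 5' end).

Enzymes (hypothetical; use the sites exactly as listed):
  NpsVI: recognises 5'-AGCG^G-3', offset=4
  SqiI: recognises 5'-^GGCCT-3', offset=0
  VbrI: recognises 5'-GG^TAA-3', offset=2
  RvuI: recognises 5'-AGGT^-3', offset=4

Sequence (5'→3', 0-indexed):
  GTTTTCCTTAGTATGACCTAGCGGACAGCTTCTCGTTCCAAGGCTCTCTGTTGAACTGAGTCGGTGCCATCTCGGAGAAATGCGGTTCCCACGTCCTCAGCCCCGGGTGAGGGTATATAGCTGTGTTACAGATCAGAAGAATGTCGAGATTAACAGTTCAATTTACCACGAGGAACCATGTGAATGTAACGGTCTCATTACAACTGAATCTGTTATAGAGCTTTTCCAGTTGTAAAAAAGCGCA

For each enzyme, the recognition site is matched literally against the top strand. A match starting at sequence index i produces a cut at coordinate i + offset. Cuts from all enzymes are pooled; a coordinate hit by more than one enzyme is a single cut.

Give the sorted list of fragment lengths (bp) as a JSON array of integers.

[244]

Per-enzyme occurrences:
  NpsVI AGCGG/4: at [19] ⇒ [23]
  SqiI (GGCCT, off=0): no sites
  VbrI (GGTAA, off=2): no sites
  RvuI (AGGT, off=4): no sites

Pooled cuts: [23]

Fragments:
  23→23 (wrap): 244-23+23 = 244 bp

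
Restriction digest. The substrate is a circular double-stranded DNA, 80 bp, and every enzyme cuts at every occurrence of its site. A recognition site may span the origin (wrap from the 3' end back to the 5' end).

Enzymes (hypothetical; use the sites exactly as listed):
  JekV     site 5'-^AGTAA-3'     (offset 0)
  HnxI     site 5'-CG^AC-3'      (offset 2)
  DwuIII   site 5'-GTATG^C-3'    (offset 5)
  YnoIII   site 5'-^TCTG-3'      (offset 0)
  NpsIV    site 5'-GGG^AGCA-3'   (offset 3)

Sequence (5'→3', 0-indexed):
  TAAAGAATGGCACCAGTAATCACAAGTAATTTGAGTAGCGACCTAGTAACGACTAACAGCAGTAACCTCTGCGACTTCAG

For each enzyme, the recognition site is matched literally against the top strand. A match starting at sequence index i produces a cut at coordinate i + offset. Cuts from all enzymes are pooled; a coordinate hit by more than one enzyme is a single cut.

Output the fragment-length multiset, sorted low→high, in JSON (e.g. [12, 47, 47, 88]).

[4,5,6,7,7,9,10,16,16]

Scan for sites:
  JekV AGTAA/0: at [14, 24, 44, 60, 78] ⇒ [14, 24, 44, 60, 78]
  HnxI CGAC/2: at [38, 49, 71] ⇒ [40, 51, 73]
  DwuIII (GTATGC, off=5): no sites
  YnoIII TCTG/0: at [67] ⇒ [67]
  NpsIV (GGGAGCA, off=3): no sites

Pooled cuts: [14, 24, 40, 44, 51, 60, 67, 73, 78]

Fragment lengths:
  14→24: 10 bp
  24→40: 16 bp
  40→44: 4 bp
  44→51: 7 bp
  51→60: 9 bp
  60→67: 7 bp
  67→73: 6 bp
  73→78: 5 bp
  78→14 (wrap): 80-78+14 = 16 bp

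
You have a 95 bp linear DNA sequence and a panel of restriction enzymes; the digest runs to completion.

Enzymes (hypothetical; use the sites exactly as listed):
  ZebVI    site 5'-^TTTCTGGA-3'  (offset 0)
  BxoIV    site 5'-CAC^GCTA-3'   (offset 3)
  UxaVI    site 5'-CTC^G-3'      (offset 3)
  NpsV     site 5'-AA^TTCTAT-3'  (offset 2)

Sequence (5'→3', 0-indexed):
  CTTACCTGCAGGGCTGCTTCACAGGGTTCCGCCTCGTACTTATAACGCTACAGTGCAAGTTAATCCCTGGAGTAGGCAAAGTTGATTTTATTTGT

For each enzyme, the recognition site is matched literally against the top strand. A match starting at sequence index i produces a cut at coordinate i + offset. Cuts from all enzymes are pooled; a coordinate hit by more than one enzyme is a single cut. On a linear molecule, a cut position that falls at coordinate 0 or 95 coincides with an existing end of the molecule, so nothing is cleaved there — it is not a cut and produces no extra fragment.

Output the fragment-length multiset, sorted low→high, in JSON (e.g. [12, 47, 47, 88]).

Site scan:
  ZebVI (TTTCTGGA, off=0): no sites
  BxoIV (CACGCTA, off=3): no sites
  UxaVI (CTCG, off=3): starts [32] → cuts [35]
  NpsV (AATTCTAT, off=2): no sites

All cut coordinates (distinct, sorted): [35]

Fragment lengths:
  [0,35): 35 bp
  [35,95): 60 bp

[35,60]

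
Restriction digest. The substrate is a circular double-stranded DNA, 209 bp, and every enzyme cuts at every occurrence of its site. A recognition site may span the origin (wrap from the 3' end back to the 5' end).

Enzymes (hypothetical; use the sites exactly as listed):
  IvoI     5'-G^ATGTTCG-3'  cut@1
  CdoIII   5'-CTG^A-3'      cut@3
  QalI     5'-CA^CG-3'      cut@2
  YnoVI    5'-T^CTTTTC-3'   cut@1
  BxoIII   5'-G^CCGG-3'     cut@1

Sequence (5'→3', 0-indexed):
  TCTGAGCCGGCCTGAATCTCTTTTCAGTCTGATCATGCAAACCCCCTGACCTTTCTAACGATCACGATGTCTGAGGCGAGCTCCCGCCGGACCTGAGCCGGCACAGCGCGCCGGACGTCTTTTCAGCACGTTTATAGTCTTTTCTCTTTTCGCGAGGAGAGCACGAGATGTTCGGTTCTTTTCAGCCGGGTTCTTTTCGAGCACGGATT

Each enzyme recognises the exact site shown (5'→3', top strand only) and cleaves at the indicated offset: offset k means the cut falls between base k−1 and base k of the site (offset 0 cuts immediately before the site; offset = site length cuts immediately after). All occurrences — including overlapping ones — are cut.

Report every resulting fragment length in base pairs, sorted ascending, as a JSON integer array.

[2,2,4,5,7,7,8,8,8,9,9,10,10,10,10,11,12,13,13,16,17,18]

Per-enzyme occurrences:
  IvoI GATGTTCG/1: at [166] ⇒ [167]
  CdoIII CTGA/3: at [1, 11, 28, 45, 70, 92] ⇒ [4, 14, 31, 48, 73, 95]
  QalI CACG/2: at [62, 126, 161, 201] ⇒ [64, 128, 163, 203]
  YnoVI TCTTTTC/1: at [18, 117, 137, 144, 176, 191] ⇒ [19, 118, 138, 145, 177, 192]
  BxoIII GCCGG/1: at [5, 85, 96, 109, 184] ⇒ [6, 86, 97, 110, 185]

Pooled cuts: [4, 6, 14, 19, 31, 48, 64, 73, 86, 95, 97, 110, 118, 128, 138, 145, 163, 167, 177, 185, 192, 203]

Fragments:
  4→6: 2 bp
  6→14: 8 bp
  14→19: 5 bp
  19→31: 12 bp
  31→48: 17 bp
  48→64: 16 bp
  64→73: 9 bp
  73→86: 13 bp
  86→95: 9 bp
  95→97: 2 bp
  97→110: 13 bp
  110→118: 8 bp
  118→128: 10 bp
  128→138: 10 bp
  138→145: 7 bp
  145→163: 18 bp
  163→167: 4 bp
  167→177: 10 bp
  177→185: 8 bp
  185→192: 7 bp
  192→203: 11 bp
  203→4 (wrap): 209-203+4 = 10 bp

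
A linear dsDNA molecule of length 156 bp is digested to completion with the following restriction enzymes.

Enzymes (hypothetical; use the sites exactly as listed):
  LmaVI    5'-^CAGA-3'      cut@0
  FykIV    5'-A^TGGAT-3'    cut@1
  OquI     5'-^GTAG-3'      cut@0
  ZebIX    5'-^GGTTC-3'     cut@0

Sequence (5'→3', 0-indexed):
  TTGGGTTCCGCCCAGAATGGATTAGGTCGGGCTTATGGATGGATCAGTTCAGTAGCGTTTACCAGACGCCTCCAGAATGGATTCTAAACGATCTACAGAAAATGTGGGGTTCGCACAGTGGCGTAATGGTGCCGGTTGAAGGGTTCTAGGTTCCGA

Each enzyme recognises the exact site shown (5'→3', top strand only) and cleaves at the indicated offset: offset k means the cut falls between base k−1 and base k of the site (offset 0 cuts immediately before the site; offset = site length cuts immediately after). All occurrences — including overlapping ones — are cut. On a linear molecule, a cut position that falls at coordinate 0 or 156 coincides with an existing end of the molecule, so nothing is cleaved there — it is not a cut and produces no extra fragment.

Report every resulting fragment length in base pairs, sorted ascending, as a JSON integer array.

Per-enzyme occurrences:
  LmaVI (CAGA, off=0): starts [12, 62, 72, 95] → cuts [12, 62, 72, 95]
  FykIV (ATGGAT, off=1): starts [16, 34, 38, 76] → cuts [17, 35, 39, 77]
  OquI (GTAG, off=0): starts [51] → cuts [51]
  ZebIX (GGTTC, off=0): starts [3, 107, 141, 148] → cuts [3, 107, 141, 148]

Pooled cuts: [3, 12, 17, 35, 39, 51, 62, 72, 77, 95, 107, 141, 148]

Fragment lengths:
  [0,3): 3 bp
  [3,12): 9 bp
  [12,17): 5 bp
  [17,35): 18 bp
  [35,39): 4 bp
  [39,51): 12 bp
  [51,62): 11 bp
  [62,72): 10 bp
  [72,77): 5 bp
  [77,95): 18 bp
  [95,107): 12 bp
  [107,141): 34 bp
  [141,148): 7 bp
  [148,156): 8 bp

[3,4,5,5,7,8,9,10,11,12,12,18,18,34]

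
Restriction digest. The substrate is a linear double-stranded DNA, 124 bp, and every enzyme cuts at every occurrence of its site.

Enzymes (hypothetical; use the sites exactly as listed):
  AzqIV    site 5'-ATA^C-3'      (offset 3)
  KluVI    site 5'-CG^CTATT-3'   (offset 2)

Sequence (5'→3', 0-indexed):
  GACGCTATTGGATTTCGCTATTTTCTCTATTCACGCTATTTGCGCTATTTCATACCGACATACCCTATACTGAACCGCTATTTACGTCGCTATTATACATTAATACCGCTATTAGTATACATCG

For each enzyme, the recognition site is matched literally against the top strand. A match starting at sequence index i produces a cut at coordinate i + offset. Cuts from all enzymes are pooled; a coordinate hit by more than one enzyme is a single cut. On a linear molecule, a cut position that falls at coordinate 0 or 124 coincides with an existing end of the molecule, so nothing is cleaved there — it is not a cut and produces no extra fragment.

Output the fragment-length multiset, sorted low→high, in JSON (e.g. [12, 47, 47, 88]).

[3,4,5,7,8,8,8,8,9,10,11,12,13,18]

Per-enzyme occurrences:
  AzqIV ATAC/3: at [51, 59, 66, 94, 102, 116] ⇒ [54, 62, 69, 97, 105, 119]
  KluVI CGCTATT/2: at [2, 15, 33, 42, 75, 87, 106] ⇒ [4, 17, 35, 44, 77, 89, 108]

Pooled cuts: [4, 17, 35, 44, 54, 62, 69, 77, 89, 97, 105, 108, 119]

Fragment lengths:
  [0,4): 4 bp
  [4,17): 13 bp
  [17,35): 18 bp
  [35,44): 9 bp
  [44,54): 10 bp
  [54,62): 8 bp
  [62,69): 7 bp
  [69,77): 8 bp
  [77,89): 12 bp
  [89,97): 8 bp
  [97,105): 8 bp
  [105,108): 3 bp
  [108,119): 11 bp
  [119,124): 5 bp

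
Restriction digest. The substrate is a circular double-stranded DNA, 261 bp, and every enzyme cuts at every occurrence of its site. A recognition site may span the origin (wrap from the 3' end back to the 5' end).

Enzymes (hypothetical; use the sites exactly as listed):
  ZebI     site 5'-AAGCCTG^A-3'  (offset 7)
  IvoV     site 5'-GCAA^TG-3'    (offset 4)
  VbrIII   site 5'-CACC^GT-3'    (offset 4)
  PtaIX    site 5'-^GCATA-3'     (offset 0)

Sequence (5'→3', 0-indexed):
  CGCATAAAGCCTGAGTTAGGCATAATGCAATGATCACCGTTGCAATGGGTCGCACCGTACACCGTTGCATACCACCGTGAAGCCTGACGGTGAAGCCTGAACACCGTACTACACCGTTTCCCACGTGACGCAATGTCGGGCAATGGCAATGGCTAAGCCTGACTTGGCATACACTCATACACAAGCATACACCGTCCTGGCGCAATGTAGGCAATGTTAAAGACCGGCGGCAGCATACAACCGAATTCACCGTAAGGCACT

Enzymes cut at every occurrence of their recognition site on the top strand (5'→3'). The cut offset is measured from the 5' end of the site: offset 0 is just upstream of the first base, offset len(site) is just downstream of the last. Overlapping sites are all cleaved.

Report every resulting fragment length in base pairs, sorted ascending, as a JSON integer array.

Site scan:
  ZebI AAGCCTGA/7: at [6, 79, 92, 154] ⇒ [13, 86, 99, 161]
  IvoV GCAATG/4: at [26, 41, 129, 139, 145, 201, 210] ⇒ [30, 45, 133, 143, 149, 205, 214]
  VbrIII CACCGT/4: at [34, 52, 59, 72, 101, 111, 189, 247] ⇒ [38, 56, 63, 76, 105, 115, 193, 251]
  PtaIX GCATA/0: at [1, 19, 66, 166, 184, 232] ⇒ [1, 19, 66, 166, 184, 232]

All cut coordinates (distinct, sorted): [1, 13, 19, 30, 38, 45, 56, 63, 66, 76, 86, 99, 105, 115, 133, 143, 149, 161, 166, 184, 193, 205, 214, 232, 251]

Fragment lengths:
  1→13: 12 bp
  13→19: 6 bp
  19→30: 11 bp
  30→38: 8 bp
  38→45: 7 bp
  45→56: 11 bp
  56→63: 7 bp
  63→66: 3 bp
  66→76: 10 bp
  76→86: 10 bp
  86→99: 13 bp
  99→105: 6 bp
  105→115: 10 bp
  115→133: 18 bp
  133→143: 10 bp
  143→149: 6 bp
  149→161: 12 bp
  161→166: 5 bp
  166→184: 18 bp
  184→193: 9 bp
  193→205: 12 bp
  205→214: 9 bp
  214→232: 18 bp
  232→251: 19 bp
  251→1 (wrap): 261-251+1 = 11 bp

[3,5,6,6,6,7,7,8,9,9,10,10,10,10,11,11,11,12,12,12,13,18,18,18,19]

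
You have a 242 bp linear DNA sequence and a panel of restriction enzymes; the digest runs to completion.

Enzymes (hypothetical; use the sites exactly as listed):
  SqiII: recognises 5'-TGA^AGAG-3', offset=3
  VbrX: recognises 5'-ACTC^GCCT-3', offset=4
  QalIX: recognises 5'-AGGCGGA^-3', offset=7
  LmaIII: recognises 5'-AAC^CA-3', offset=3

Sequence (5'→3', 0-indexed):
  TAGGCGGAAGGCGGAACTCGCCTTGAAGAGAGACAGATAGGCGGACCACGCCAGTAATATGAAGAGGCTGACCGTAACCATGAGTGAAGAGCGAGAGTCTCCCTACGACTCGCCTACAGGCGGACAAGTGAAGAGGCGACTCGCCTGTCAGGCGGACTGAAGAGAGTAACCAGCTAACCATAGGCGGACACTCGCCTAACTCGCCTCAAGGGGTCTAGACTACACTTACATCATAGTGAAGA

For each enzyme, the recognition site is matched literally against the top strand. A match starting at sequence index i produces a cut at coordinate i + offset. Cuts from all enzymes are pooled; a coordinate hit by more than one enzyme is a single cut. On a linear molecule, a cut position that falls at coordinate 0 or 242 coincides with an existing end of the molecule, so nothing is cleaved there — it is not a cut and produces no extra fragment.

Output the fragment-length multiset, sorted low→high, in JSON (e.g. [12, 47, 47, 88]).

Per-enzyme occurrences:
  SqiII (TGAAGAG, off=3): starts [23, 59, 84, 128, 157] → cuts [26, 62, 87, 131, 160]
  VbrX (ACTCGCCT, off=4): starts [15, 107, 138, 189, 198] → cuts [19, 111, 142, 193, 202]
  QalIX (AGGCGGA, off=7): starts [1, 8, 38, 117, 149, 181] → cuts [8, 15, 45, 124, 156, 188]
  LmaIII (AACCA, off=3): starts [75, 167, 175] → cuts [78, 170, 178]

Pooled cuts: [8, 15, 19, 26, 45, 62, 78, 87, 111, 124, 131, 142, 156, 160, 170, 178, 188, 193, 202]

Fragment lengths:
  [0,8): 8 bp
  [8,15): 7 bp
  [15,19): 4 bp
  [19,26): 7 bp
  [26,45): 19 bp
  [45,62): 17 bp
  [62,78): 16 bp
  [78,87): 9 bp
  [87,111): 24 bp
  [111,124): 13 bp
  [124,131): 7 bp
  [131,142): 11 bp
  [142,156): 14 bp
  [156,160): 4 bp
  [160,170): 10 bp
  [170,178): 8 bp
  [178,188): 10 bp
  [188,193): 5 bp
  [193,202): 9 bp
  [202,242): 40 bp

[4,4,5,7,7,7,8,8,9,9,10,10,11,13,14,16,17,19,24,40]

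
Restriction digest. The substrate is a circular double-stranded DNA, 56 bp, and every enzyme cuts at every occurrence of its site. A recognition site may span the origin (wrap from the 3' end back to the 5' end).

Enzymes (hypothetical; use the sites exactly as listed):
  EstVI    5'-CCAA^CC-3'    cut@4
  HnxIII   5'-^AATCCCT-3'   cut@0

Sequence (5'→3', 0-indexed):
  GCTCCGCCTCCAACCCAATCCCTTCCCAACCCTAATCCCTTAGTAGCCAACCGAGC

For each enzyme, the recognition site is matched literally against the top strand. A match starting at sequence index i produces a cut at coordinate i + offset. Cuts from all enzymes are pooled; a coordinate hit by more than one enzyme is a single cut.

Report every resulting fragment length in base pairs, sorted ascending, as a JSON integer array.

[3,4,13,17,19]

Site scan:
  EstVI CCAACC/4: at [9, 25, 46] ⇒ [13, 29, 50]
  HnxIII AATCCCT/0: at [16, 33] ⇒ [16, 33]

All cut coordinates (distinct, sorted): [13, 16, 29, 33, 50]

Fragments:
  13→16: 3 bp
  16→29: 13 bp
  29→33: 4 bp
  33→50: 17 bp
  50→13 (wrap): 56-50+13 = 19 bp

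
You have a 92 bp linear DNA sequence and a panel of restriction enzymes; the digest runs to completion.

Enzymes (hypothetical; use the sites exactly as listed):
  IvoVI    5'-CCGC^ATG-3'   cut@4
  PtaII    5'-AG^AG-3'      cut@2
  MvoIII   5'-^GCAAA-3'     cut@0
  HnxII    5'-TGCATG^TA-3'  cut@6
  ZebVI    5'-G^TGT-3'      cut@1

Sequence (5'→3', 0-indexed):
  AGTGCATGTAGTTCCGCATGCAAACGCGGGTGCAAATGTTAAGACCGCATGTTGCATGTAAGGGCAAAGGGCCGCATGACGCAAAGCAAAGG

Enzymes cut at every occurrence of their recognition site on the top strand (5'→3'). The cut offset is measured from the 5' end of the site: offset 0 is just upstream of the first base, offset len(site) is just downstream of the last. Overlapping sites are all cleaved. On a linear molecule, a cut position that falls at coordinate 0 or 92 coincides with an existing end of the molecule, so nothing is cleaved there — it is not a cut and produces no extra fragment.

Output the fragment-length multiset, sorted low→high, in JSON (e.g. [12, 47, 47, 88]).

Site scan:
  IvoVI CCGCATG/4: at [13, 44, 71] ⇒ [17, 48, 75]
  PtaII (AGAG, off=2): no sites
  MvoIII GCAAA/0: at [19, 31, 63, 80, 85] ⇒ [19, 31, 63, 80, 85]
  HnxII TGCATGTA/6: at [2, 52] ⇒ [8, 58]
  ZebVI (GTGT, off=1): no sites

All cut coordinates (distinct, sorted): [8, 17, 19, 31, 48, 58, 63, 75, 80, 85]

Fragments:
  [0,8): 8 bp
  [8,17): 9 bp
  [17,19): 2 bp
  [19,31): 12 bp
  [31,48): 17 bp
  [48,58): 10 bp
  [58,63): 5 bp
  [63,75): 12 bp
  [75,80): 5 bp
  [80,85): 5 bp
  [85,92): 7 bp

[2,5,5,5,7,8,9,10,12,12,17]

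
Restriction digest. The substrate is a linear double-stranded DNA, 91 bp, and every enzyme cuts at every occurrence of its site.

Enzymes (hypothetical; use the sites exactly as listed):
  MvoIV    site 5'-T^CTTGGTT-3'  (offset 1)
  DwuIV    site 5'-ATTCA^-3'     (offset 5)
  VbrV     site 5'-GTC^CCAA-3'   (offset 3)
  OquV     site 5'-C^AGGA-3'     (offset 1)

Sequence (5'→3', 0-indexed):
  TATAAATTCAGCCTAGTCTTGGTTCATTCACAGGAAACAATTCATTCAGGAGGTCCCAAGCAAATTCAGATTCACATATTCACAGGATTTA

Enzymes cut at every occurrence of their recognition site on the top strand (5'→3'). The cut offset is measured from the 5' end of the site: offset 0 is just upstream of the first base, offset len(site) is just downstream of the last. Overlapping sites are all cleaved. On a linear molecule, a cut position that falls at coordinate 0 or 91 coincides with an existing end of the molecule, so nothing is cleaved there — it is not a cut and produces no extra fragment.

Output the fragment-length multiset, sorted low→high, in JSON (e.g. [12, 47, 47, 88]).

Site scan:
  MvoIV (TCTTGGTT, off=1): starts [16] → cuts [17]
  DwuIV (ATTCA, off=5): starts [5, 25, 39, 43, 63, 69, 77] → cuts [10, 30, 44, 48, 68, 74, 82]
  VbrV (GTCCCAA, off=3): starts [52] → cuts [55]
  OquV (CAGGA, off=1): starts [30, 46, 82] → cuts [31, 47, 83]

Pooled cuts: [10, 17, 30, 31, 44, 47, 48, 55, 68, 74, 82, 83]

Fragment lengths:
  [0,10): 10 bp
  [10,17): 7 bp
  [17,30): 13 bp
  [30,31): 1 bp
  [31,44): 13 bp
  [44,47): 3 bp
  [47,48): 1 bp
  [48,55): 7 bp
  [55,68): 13 bp
  [68,74): 6 bp
  [74,82): 8 bp
  [82,83): 1 bp
  [83,91): 8 bp

[1,1,1,3,6,7,7,8,8,10,13,13,13]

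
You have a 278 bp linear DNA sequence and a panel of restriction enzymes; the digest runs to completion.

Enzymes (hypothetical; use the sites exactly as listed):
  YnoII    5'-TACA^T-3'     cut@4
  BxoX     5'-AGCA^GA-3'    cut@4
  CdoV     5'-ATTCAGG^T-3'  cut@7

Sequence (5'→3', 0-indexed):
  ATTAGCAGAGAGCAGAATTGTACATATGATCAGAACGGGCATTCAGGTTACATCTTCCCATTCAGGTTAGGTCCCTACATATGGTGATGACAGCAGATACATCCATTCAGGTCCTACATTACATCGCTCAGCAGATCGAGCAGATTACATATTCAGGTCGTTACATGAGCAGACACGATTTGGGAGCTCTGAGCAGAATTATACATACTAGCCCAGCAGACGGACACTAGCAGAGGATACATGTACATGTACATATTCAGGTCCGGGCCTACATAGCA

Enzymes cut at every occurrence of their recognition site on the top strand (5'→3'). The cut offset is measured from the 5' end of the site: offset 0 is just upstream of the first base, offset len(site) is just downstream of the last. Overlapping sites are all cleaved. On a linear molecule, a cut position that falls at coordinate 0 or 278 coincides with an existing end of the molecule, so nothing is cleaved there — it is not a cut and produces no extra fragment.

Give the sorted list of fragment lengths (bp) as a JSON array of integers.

Scan for sites:
  YnoII TACAT/4: at [20, 48, 75, 97, 114, 119, 145, 161, 201, 237, 243, 249, 269] ⇒ [24, 52, 79, 101, 118, 123, 149, 165, 205, 241, 247, 253, 273]
  BxoX AGCAGA/4: at [3, 10, 91, 129, 138, 167, 191, 214, 228] ⇒ [7, 14, 95, 133, 142, 171, 195, 218, 232]
  CdoV ATTCAGGT/7: at [40, 59, 104, 150, 254] ⇒ [47, 66, 111, 157, 261]

All cut coordinates (distinct, sorted): [7, 14, 24, 47, 52, 66, 79, 95, 101, 111, 118, 123, 133, 142, 149, 157, 165, 171, 195, 205, 218, 232, 241, 247, 253, 261, 273]

Fragment lengths:
  [0,7): 7 bp
  [7,14): 7 bp
  [14,24): 10 bp
  [24,47): 23 bp
  [47,52): 5 bp
  [52,66): 14 bp
  [66,79): 13 bp
  [79,95): 16 bp
  [95,101): 6 bp
  [101,111): 10 bp
  [111,118): 7 bp
  [118,123): 5 bp
  [123,133): 10 bp
  [133,142): 9 bp
  [142,149): 7 bp
  [149,157): 8 bp
  [157,165): 8 bp
  [165,171): 6 bp
  [171,195): 24 bp
  [195,205): 10 bp
  [205,218): 13 bp
  [218,232): 14 bp
  [232,241): 9 bp
  [241,247): 6 bp
  [247,253): 6 bp
  [253,261): 8 bp
  [261,273): 12 bp
  [273,278): 5 bp

[5,5,5,6,6,6,6,7,7,7,7,8,8,8,9,9,10,10,10,10,12,13,13,14,14,16,23,24]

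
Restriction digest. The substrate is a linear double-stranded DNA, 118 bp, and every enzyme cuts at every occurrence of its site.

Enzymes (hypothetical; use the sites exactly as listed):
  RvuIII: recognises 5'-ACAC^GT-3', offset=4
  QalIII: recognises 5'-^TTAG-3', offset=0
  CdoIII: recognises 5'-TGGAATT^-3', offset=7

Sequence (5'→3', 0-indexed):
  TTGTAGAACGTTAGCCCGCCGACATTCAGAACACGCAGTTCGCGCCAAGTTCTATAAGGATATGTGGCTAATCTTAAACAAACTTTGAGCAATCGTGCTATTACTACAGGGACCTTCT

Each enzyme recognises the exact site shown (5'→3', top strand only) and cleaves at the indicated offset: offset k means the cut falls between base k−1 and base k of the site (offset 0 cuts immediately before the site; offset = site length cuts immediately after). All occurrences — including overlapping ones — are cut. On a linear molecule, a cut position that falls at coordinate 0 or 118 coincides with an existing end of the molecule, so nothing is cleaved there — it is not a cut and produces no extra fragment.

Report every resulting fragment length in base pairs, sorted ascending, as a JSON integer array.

[10,108]

Scan for sites:
  RvuIII (ACACGT, off=4): no sites
  QalIII (TTAG, off=0): starts [10] → cuts [10]
  CdoIII (TGGAATT, off=7): no sites

Pooled cuts: [10]

Fragment lengths:
  [0,10): 10 bp
  [10,118): 108 bp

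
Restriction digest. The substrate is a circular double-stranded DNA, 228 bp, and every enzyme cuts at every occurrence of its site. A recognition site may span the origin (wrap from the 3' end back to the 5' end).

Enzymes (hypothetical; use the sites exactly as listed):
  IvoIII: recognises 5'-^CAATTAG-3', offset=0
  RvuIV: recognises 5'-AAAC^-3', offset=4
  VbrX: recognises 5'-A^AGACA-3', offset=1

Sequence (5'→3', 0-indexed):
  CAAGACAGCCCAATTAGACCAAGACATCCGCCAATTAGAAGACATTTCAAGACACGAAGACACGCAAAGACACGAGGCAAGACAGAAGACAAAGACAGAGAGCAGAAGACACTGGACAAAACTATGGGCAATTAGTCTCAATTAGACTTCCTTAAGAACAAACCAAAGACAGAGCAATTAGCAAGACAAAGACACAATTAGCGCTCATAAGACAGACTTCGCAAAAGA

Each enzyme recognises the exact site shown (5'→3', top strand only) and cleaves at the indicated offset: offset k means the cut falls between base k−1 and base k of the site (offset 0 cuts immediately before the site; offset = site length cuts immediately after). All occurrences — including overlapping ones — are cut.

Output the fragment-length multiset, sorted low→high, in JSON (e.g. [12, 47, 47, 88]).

[3,5,5,6,6,6,7,8,8,8,8,9,10,10,10,10,11,12,14,15,16,16,25]

Site scan:
  IvoIII (CAATTAG, off=0): starts [10, 31, 128, 138, 174, 194] → cuts [10, 31, 128, 138, 174, 194]
  RvuIV (AAAC, off=4): starts [118, 159] → cuts [122, 163]
  VbrX (AAGACA, off=1): starts [1, 20, 38, 48, 56, 66, 78, 85, 91, 105, 165, 182, 188, 208, 224] → cuts [2, 21, 39, 49, 57, 67, 79, 86, 92, 106, 166, 183, 189, 209, 225]

Pooled cuts: [2, 10, 21, 31, 39, 49, 57, 67, 79, 86, 92, 106, 122, 128, 138, 163, 166, 174, 183, 189, 194, 209, 225]

Fragments:
  2→10: 8 bp
  10→21: 11 bp
  21→31: 10 bp
  31→39: 8 bp
  39→49: 10 bp
  49→57: 8 bp
  57→67: 10 bp
  67→79: 12 bp
  79→86: 7 bp
  86→92: 6 bp
  92→106: 14 bp
  106→122: 16 bp
  122→128: 6 bp
  128→138: 10 bp
  138→163: 25 bp
  163→166: 3 bp
  166→174: 8 bp
  174→183: 9 bp
  183→189: 6 bp
  189→194: 5 bp
  194→209: 15 bp
  209→225: 16 bp
  225→2 (wrap): 228-225+2 = 5 bp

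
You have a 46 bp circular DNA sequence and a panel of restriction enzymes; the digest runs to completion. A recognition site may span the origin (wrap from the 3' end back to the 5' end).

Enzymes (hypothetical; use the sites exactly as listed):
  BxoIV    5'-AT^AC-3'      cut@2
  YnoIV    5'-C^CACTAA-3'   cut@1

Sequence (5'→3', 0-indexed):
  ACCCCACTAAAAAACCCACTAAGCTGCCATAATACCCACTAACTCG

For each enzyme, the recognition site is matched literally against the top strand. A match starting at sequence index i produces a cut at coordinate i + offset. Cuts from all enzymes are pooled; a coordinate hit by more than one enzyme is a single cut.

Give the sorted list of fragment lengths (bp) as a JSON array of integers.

Site scan:
  BxoIV (ATAC, off=2): starts [31] → cuts [33]
  YnoIV (CCACTAA, off=1): starts [3, 15, 35] → cuts [4, 16, 36]

All cut coordinates (distinct, sorted): [4, 16, 33, 36]

Fragment lengths:
  4→16: 12 bp
  16→33: 17 bp
  33→36: 3 bp
  36→4 (wrap): 46-36+4 = 14 bp

[3,12,14,17]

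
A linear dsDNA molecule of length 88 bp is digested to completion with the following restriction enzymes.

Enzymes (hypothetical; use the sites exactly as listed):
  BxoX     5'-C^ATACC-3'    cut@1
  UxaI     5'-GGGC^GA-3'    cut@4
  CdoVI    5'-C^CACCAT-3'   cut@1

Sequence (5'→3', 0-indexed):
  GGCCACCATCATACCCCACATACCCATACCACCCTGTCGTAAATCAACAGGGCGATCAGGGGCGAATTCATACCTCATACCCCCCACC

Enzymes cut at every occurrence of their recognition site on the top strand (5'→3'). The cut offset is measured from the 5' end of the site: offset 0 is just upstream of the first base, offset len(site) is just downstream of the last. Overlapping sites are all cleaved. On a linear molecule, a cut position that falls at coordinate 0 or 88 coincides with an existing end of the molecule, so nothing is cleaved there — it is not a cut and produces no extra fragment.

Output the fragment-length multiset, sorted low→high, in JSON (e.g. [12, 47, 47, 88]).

Site scan:
  BxoX (CATACC, off=1): starts [9, 18, 24, 68, 75] → cuts [10, 19, 25, 69, 76]
  UxaI (GGGCGA, off=4): starts [49, 59] → cuts [53, 63]
  CdoVI (CCACCAT, off=1): starts [2] → cuts [3]

Pooled cuts: [3, 10, 19, 25, 53, 63, 69, 76]

Fragments:
  [0,3): 3 bp
  [3,10): 7 bp
  [10,19): 9 bp
  [19,25): 6 bp
  [25,53): 28 bp
  [53,63): 10 bp
  [63,69): 6 bp
  [69,76): 7 bp
  [76,88): 12 bp

[3,6,6,7,7,9,10,12,28]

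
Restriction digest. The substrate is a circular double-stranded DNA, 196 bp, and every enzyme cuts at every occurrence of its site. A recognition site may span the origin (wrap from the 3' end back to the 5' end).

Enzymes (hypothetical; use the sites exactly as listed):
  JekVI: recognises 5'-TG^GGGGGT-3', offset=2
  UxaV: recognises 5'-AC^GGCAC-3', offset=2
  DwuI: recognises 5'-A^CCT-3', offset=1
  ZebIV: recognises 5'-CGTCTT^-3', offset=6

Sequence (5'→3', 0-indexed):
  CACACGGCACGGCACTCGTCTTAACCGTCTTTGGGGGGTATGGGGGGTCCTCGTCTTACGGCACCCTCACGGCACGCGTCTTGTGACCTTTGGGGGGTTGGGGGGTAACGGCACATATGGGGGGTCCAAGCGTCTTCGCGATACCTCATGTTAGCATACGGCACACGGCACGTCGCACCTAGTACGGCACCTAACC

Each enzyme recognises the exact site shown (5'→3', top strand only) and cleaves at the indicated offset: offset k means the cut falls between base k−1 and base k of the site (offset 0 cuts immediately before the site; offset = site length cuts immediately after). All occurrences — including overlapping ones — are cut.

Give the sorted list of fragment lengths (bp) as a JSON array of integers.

Scan for sites:
  JekVI TGGGGGGT/2: at [31, 40, 90, 98, 117] ⇒ [33, 42, 92, 100, 119]
  UxaV ACGGCAC/2: at [3, 8, 57, 68, 107, 157, 164, 183] ⇒ [5, 10, 59, 70, 109, 159, 166, 185]
  DwuI ACCT/1: at [85, 142, 176, 188] ⇒ [86, 143, 177, 189]
  ZebIV CGTCTT/6: at [16, 25, 51, 76, 130] ⇒ [22, 31, 57, 82, 136]

Pooled cuts: [5, 10, 22, 31, 33, 42, 57, 59, 70, 82, 86, 92, 100, 109, 119, 136, 143, 159, 166, 177, 185, 189]

Fragment lengths:
  5→10: 5 bp
  10→22: 12 bp
  22→31: 9 bp
  31→33: 2 bp
  33→42: 9 bp
  42→57: 15 bp
  57→59: 2 bp
  59→70: 11 bp
  70→82: 12 bp
  82→86: 4 bp
  86→92: 6 bp
  92→100: 8 bp
  100→109: 9 bp
  109→119: 10 bp
  119→136: 17 bp
  136→143: 7 bp
  143→159: 16 bp
  159→166: 7 bp
  166→177: 11 bp
  177→185: 8 bp
  185→189: 4 bp
  189→5 (wrap): 196-189+5 = 12 bp

[2,2,4,4,5,6,7,7,8,8,9,9,9,10,11,11,12,12,12,15,16,17]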